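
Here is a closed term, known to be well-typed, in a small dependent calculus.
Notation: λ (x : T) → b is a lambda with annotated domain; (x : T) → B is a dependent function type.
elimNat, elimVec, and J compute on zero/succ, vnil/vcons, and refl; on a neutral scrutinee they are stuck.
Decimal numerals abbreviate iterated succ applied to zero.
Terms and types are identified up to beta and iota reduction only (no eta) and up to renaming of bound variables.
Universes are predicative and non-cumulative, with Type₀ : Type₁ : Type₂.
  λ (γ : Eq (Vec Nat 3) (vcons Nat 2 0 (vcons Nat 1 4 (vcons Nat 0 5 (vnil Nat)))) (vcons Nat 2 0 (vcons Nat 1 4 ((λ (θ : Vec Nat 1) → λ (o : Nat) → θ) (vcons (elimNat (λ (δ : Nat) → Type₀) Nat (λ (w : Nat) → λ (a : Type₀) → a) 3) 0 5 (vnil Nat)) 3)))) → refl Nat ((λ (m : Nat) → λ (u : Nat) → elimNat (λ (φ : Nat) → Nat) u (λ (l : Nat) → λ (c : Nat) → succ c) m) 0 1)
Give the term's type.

the term's type:
  (γ : Eq (Vec Nat 3) (vcons Nat 2 0 (vcons Nat 1 4 (vcons Nat 0 5 (vnil Nat)))) (vcons Nat 2 0 (vcons Nat 1 4 (vcons Nat 0 5 (vnil Nat))))) → Eq Nat 1 1


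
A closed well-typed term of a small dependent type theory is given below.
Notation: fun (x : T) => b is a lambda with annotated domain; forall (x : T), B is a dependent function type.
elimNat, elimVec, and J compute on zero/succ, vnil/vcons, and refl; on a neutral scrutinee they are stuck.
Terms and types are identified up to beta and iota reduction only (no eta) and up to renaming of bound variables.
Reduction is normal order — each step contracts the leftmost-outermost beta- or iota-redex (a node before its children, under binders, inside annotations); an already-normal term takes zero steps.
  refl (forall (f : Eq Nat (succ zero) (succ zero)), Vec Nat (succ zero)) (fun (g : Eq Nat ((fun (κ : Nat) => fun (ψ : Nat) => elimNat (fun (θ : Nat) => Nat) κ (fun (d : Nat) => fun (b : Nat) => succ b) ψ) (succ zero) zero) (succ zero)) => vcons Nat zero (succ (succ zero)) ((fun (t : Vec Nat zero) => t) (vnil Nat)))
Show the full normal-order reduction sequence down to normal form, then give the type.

normal-order reduction sequence:
  refl (forall (f : Eq Nat (succ zero) (succ zero)), Vec Nat (succ zero)) (fun (g : Eq Nat ((fun (κ : Nat) => fun (ψ : Nat) => elimNat (fun (θ : Nat) => Nat) κ (fun (d : Nat) => fun (b : Nat) => succ b) ψ) (succ zero) zero) (succ zero)) => vcons Nat zero (succ (succ zero)) ((fun (t : Vec Nat zero) => t) (vnil Nat)))
  ~> refl (forall (f : Eq Nat (succ zero) (succ zero)), Vec Nat (succ zero)) (fun (g : Eq Nat ((fun (κ : Nat) => elimNat (fun (ψ : Nat) => Nat) (succ zero) (fun (θ : Nat) => fun (d : Nat) => succ d) κ) zero) (succ zero)) => vcons Nat zero (succ (succ zero)) ((fun (b : Vec Nat zero) => b) (vnil Nat)))
  ~> refl (forall (f : Eq Nat (succ zero) (succ zero)), Vec Nat (succ zero)) (fun (g : Eq Nat (elimNat (fun (κ : Nat) => Nat) (succ zero) (fun (ψ : Nat) => fun (θ : Nat) => succ θ) zero) (succ zero)) => vcons Nat zero (succ (succ zero)) ((fun (d : Vec Nat zero) => d) (vnil Nat)))
  ~> refl (forall (f : Eq Nat (succ zero) (succ zero)), Vec Nat (succ zero)) (fun (g : Eq Nat (succ zero) (succ zero)) => vcons Nat zero (succ (succ zero)) ((fun (κ : Vec Nat zero) => κ) (vnil Nat)))
  ~> refl (forall (f : Eq Nat (succ zero) (succ zero)), Vec Nat (succ zero)) (fun (g : Eq Nat (succ zero) (succ zero)) => vcons Nat zero (succ (succ zero)) (vnil Nat))
type:
  Eq (forall (f : Eq Nat (succ zero) (succ zero)), Vec Nat (succ zero)) (fun (g : Eq Nat (succ zero) (succ zero)) => vcons Nat zero (succ (succ zero)) (vnil Nat)) (fun (κ : Eq Nat (succ zero) (succ zero)) => vcons Nat zero (succ (succ zero)) (vnil Nat))


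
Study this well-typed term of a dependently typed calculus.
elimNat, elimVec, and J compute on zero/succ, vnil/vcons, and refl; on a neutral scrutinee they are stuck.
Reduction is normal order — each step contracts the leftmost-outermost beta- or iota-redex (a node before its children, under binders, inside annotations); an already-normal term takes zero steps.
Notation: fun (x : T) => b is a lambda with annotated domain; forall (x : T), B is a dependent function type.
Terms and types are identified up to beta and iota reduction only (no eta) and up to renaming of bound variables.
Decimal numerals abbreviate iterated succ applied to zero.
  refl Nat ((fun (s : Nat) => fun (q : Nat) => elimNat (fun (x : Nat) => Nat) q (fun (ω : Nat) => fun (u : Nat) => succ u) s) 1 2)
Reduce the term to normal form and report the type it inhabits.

normal form:
  refl Nat 3
inferred type:
  Eq Nat 3 3


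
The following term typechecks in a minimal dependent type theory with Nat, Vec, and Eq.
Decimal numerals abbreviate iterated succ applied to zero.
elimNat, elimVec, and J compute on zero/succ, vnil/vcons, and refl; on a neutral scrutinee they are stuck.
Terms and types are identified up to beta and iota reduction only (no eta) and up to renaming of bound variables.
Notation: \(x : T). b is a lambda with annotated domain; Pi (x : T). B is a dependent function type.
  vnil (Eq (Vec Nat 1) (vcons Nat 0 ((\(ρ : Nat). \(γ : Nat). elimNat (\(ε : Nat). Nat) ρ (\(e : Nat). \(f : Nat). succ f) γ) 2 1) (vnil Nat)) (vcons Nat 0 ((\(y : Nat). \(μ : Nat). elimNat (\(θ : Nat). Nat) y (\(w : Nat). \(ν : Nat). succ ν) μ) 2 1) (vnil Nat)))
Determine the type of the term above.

type:
  Vec (Eq (Vec Nat 1) (vcons Nat 0 3 (vnil Nat)) (vcons Nat 0 3 (vnil Nat))) 0


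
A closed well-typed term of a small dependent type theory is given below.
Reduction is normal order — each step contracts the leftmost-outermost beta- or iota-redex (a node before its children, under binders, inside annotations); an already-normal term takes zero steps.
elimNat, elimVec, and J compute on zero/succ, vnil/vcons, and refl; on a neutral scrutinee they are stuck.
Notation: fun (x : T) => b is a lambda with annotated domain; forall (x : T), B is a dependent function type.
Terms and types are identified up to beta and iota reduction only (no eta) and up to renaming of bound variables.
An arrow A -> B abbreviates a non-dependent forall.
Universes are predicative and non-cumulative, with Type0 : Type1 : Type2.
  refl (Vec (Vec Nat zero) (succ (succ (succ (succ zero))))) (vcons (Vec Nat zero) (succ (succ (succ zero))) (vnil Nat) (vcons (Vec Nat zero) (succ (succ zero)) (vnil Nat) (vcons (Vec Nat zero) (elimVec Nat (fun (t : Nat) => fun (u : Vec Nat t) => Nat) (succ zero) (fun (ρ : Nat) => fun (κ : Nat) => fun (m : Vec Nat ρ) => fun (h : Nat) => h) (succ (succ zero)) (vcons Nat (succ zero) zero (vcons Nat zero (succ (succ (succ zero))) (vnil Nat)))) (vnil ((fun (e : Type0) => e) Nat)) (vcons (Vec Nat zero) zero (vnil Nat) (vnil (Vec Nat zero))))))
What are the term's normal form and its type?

resulting normal form:
  refl (Vec (Vec Nat zero) (succ (succ (succ (succ zero))))) (vcons (Vec Nat zero) (succ (succ (succ zero))) (vnil Nat) (vcons (Vec Nat zero) (succ (succ zero)) (vnil Nat) (vcons (Vec Nat zero) (succ zero) (vnil Nat) (vcons (Vec Nat zero) zero (vnil Nat) (vnil (Vec Nat zero))))))
inferred type:
  Eq (Vec (Vec Nat zero) (succ (succ (succ (succ zero))))) (vcons (Vec Nat zero) (succ (succ (succ zero))) (vnil Nat) (vcons (Vec Nat zero) (succ (succ zero)) (vnil Nat) (vcons (Vec Nat zero) (succ zero) (vnil Nat) (vcons (Vec Nat zero) zero (vnil Nat) (vnil (Vec Nat zero)))))) (vcons (Vec Nat zero) (succ (succ (succ zero))) (vnil Nat) (vcons (Vec Nat zero) (succ (succ zero)) (vnil Nat) (vcons (Vec Nat zero) (succ zero) (vnil Nat) (vcons (Vec Nat zero) zero (vnil Nat) (vnil (Vec Nat zero))))))


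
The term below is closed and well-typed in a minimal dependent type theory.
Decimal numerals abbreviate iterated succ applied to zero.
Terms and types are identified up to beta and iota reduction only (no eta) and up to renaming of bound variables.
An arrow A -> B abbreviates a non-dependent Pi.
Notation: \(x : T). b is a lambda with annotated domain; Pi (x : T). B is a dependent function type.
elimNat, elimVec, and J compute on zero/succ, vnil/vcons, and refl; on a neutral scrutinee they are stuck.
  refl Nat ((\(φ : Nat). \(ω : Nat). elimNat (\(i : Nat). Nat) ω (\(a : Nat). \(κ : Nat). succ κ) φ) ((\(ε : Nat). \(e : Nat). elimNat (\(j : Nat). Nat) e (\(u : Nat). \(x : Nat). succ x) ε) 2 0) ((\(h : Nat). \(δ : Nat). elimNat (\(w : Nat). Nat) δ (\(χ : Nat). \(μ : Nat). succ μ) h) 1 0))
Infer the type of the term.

the term's type:
  Eq Nat 3 3


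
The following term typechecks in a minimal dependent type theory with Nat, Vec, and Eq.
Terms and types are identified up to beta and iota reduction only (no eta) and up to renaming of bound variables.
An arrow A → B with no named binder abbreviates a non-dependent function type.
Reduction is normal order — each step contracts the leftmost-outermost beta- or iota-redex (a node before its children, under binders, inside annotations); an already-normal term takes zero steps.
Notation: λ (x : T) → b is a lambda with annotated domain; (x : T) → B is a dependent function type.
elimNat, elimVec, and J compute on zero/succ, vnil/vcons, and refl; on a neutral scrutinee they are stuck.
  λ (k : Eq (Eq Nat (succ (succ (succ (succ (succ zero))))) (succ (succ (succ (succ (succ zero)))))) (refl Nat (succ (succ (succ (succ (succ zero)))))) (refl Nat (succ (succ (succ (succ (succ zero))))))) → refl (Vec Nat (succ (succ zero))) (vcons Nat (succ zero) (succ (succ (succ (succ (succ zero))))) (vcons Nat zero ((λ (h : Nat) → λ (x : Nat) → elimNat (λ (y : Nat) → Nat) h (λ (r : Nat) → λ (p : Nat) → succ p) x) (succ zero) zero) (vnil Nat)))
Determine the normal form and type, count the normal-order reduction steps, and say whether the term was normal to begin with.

resulting normal form:
  λ (k : Eq (Eq Nat (succ (succ (succ (succ (succ zero))))) (succ (succ (succ (succ (succ zero)))))) (refl Nat (succ (succ (succ (succ (succ zero)))))) (refl Nat (succ (succ (succ (succ (succ zero))))))) → refl (Vec Nat (succ (succ zero))) (vcons Nat (succ zero) (succ (succ (succ (succ (succ zero))))) (vcons Nat zero (succ zero) (vnil Nat)))
the term's type:
  Eq (Eq Nat (succ (succ (succ (succ (succ zero))))) (succ (succ (succ (succ (succ zero)))))) (refl Nat (succ (succ (succ (succ (succ zero)))))) (refl Nat (succ (succ (succ (succ (succ zero)))))) → Eq (Vec Nat (succ (succ zero))) (vcons Nat (succ zero) (succ (succ (succ (succ (succ zero))))) (vcons Nat zero (succ zero) (vnil Nat))) (vcons Nat (succ zero) (succ (succ (succ (succ (succ zero))))) (vcons Nat zero (succ zero) (vnil Nat)))
reduction steps (normal order): 3
term was already normal: no
first redex: a beta-redex


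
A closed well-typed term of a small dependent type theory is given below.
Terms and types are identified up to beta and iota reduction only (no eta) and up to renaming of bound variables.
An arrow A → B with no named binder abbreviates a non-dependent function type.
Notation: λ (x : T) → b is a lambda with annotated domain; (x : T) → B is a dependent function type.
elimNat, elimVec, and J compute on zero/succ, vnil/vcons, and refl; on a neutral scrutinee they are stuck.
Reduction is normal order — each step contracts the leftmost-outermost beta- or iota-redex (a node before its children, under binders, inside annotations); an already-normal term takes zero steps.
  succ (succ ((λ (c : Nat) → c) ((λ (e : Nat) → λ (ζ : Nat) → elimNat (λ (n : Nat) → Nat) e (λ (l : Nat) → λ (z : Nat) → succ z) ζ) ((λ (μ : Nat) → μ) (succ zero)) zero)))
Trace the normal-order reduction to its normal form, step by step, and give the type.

reduction (normal order):
  succ (succ ((λ (c : Nat) → c) ((λ (e : Nat) → λ (ζ : Nat) → elimNat (λ (n : Nat) → Nat) e (λ (l : Nat) → λ (z : Nat) → succ z) ζ) ((λ (μ : Nat) → μ) (succ zero)) zero)))
  ~> succ (succ ((λ (c : Nat) → λ (e : Nat) → elimNat (λ (ζ : Nat) → Nat) c (λ (n : Nat) → λ (l : Nat) → succ l) e) ((λ (z : Nat) → z) (succ zero)) zero))
  ~> succ (succ ((λ (c : Nat) → elimNat (λ (e : Nat) → Nat) ((λ (ζ : Nat) → ζ) (succ zero)) (λ (n : Nat) → λ (l : Nat) → succ l) c) zero))
  ~> succ (succ (elimNat (λ (c : Nat) → Nat) ((λ (e : Nat) → e) (succ zero)) (λ (ζ : Nat) → λ (n : Nat) → succ n) zero))
  ~> succ (succ ((λ (c : Nat) → c) (succ zero)))
  ~> succ (succ (succ zero))
inferred type:
  Nat


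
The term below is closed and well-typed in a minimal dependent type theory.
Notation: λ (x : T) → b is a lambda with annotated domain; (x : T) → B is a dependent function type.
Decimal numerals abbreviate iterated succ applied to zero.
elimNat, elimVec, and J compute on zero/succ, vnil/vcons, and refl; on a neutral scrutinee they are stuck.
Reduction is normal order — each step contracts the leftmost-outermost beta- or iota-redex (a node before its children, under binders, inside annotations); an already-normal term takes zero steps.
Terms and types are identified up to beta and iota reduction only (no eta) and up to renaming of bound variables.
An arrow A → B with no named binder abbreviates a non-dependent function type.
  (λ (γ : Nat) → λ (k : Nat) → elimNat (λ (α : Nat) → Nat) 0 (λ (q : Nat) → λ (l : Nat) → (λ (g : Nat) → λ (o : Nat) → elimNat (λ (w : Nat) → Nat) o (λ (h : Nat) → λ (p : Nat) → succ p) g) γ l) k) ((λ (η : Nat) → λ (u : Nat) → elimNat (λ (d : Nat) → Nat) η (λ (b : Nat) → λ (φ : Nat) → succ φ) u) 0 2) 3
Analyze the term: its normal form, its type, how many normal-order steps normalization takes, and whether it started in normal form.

normal form:
  6
inferred type:
  Nat
reduction steps (normal order): 66
started in normal form: no
first redex: a beta-redex


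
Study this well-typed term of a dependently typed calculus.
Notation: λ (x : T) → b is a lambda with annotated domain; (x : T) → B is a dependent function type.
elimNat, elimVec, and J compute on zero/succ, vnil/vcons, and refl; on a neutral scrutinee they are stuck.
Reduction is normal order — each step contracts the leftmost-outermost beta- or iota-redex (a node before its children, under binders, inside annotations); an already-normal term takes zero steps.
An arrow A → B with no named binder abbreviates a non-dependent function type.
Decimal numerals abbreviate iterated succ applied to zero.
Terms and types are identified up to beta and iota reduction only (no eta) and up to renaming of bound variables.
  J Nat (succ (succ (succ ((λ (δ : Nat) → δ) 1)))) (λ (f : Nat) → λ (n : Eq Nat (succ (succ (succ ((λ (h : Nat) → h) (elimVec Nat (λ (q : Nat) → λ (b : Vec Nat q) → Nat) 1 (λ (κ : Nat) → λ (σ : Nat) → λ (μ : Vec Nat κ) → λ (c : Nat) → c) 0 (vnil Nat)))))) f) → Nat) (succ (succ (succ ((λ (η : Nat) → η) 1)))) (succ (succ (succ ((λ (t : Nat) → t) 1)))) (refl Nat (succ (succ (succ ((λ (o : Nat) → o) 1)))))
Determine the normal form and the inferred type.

reduced normal form:
  4
the term's type:
  Nat
observation: normalization takes exactly 2 steps under the normal-order strategy.


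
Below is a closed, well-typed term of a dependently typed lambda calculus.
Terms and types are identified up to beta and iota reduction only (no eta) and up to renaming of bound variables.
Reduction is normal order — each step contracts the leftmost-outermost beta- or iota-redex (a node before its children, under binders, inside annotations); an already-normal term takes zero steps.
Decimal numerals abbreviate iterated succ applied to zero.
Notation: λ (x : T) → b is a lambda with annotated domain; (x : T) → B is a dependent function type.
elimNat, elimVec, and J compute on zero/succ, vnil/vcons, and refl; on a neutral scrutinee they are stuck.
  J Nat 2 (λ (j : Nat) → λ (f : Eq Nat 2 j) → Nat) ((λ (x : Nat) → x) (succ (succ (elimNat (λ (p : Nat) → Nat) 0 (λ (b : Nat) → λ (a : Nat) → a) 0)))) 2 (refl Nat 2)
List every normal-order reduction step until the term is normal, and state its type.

reduction (normal order):
  J Nat 2 (λ (j : Nat) → λ (f : Eq Nat 2 j) → Nat) ((λ (x : Nat) → x) (succ (succ (elimNat (λ (p : Nat) → Nat) 0 (λ (b : Nat) → λ (a : Nat) → a) 0)))) 2 (refl Nat 2)
  ~> (λ (j : Nat) → j) (succ (succ (elimNat (λ (f : Nat) → Nat) 0 (λ (x : Nat) → λ (p : Nat) → p) 0)))
  ~> succ (succ (elimNat (λ (j : Nat) → Nat) 0 (λ (f : Nat) → λ (x : Nat) → x) 0))
  ~> 2
the term's type:
  Nat


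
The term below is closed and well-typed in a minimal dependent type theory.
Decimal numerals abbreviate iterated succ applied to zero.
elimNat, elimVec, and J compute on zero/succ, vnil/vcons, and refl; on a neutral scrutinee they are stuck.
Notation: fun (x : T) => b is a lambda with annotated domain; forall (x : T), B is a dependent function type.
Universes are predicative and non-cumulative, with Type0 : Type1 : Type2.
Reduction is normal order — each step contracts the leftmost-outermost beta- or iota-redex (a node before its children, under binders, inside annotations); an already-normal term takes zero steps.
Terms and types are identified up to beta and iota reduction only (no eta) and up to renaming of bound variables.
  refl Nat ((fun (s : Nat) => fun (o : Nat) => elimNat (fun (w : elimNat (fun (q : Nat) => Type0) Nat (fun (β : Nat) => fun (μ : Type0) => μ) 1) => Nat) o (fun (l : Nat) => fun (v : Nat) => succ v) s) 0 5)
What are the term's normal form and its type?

resulting normal form:
  refl Nat 5
type:
  Eq Nat 5 5


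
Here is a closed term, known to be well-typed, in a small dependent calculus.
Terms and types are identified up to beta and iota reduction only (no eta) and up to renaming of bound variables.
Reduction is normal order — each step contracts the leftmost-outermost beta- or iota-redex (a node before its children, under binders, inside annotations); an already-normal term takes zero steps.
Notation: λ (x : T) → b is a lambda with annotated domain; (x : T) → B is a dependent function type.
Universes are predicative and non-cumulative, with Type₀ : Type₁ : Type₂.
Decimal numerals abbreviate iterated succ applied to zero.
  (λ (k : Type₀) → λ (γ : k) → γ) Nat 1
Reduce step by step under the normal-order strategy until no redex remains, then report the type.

reduction (normal order):
  (λ (k : Type₀) → λ (γ : k) → γ) Nat 1
  ~> (λ (k : Nat) → k) 1
  ~> 1
the term's type:
  Nat


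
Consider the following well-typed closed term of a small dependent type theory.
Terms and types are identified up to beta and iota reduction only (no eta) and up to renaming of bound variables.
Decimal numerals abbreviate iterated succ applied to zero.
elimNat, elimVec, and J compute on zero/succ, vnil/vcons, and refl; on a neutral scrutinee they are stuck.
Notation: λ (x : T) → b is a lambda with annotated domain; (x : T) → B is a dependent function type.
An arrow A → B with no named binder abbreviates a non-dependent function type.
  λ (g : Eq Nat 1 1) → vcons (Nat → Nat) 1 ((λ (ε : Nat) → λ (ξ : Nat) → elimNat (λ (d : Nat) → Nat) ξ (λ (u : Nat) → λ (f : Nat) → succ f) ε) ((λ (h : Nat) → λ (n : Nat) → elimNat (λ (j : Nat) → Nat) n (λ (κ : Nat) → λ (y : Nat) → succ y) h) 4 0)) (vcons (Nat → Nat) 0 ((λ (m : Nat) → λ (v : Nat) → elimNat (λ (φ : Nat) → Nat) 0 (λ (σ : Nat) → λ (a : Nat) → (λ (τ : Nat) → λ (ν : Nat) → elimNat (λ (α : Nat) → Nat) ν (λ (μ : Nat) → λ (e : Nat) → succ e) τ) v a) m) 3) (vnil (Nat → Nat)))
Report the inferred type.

the term's type:
  Eq Nat 1 1 → Vec (Nat → Nat) 2


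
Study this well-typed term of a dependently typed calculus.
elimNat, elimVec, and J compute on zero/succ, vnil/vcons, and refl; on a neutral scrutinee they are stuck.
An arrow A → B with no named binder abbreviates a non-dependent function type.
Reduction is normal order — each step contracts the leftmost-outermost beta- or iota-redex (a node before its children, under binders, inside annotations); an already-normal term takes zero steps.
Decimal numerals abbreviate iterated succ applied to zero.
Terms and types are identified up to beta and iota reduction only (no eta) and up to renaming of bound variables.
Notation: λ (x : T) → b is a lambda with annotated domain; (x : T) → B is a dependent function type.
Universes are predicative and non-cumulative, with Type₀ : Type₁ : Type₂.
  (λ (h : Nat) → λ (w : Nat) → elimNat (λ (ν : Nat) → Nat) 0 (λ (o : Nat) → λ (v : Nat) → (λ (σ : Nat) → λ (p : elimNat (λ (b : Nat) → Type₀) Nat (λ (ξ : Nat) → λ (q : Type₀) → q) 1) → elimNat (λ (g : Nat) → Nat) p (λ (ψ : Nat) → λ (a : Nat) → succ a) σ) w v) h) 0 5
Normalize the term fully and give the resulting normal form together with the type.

reduced normal form:
  0
inferred type:
  Nat
observation: contracting a beta-redex first, the term normalizes in 3 steps.


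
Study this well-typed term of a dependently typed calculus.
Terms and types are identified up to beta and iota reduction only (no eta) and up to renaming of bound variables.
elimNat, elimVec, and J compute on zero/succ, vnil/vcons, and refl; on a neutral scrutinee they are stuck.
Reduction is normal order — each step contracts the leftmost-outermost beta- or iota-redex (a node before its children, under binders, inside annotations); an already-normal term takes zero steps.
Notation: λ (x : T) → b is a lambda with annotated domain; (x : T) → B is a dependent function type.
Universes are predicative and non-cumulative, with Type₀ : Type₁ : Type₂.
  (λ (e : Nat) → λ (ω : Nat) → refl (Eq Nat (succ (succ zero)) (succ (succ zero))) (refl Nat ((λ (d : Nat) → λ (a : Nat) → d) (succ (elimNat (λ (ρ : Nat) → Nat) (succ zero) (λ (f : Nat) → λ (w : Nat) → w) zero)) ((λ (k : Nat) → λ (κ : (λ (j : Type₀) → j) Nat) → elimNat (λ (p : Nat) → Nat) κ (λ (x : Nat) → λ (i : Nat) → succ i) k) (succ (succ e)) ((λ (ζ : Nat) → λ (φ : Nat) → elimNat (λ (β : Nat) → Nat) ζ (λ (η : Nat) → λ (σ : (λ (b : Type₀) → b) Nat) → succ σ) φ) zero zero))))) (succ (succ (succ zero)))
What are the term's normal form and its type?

normal form:
  λ (e : Nat) → refl (Eq Nat (succ (succ zero)) (succ (succ zero))) (refl Nat (succ (succ zero)))
type:
  (e : Nat) → Eq (Eq Nat (succ (succ zero)) (succ (succ zero))) (refl Nat (succ (succ zero))) (refl Nat (succ (succ zero)))
observation: the leftmost-outermost redex is a beta-redex, and normalization takes 4 steps.


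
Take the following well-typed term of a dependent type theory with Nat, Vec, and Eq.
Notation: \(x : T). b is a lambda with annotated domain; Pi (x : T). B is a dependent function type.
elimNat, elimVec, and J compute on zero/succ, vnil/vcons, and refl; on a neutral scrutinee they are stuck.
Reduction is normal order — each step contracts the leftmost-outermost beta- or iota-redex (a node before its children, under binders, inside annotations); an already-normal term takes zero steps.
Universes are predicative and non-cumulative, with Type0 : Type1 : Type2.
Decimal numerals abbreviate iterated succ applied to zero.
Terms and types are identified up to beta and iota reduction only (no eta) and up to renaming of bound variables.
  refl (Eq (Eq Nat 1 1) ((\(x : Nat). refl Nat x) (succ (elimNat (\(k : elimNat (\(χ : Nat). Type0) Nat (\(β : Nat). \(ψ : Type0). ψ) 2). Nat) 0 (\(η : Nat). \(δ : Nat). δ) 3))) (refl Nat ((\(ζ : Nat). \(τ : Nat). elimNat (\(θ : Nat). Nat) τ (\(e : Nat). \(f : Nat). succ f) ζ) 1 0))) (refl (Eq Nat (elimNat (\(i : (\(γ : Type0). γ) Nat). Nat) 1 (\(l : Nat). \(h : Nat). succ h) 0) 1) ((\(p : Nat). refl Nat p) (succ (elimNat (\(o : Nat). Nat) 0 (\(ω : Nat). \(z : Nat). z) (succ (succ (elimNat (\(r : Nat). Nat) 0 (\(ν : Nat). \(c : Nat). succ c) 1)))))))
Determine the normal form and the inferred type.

normal form:
  refl (Eq (Eq Nat 1 1) (refl Nat 1) (refl Nat 1)) (refl (Eq Nat 1 1) (refl Nat 1))
inferred type:
  Eq (Eq (Eq Nat 1 1) (refl Nat 1) (refl Nat 1)) (refl (Eq Nat 1 1) (refl Nat 1)) (refl (Eq Nat 1 1) (refl Nat 1))


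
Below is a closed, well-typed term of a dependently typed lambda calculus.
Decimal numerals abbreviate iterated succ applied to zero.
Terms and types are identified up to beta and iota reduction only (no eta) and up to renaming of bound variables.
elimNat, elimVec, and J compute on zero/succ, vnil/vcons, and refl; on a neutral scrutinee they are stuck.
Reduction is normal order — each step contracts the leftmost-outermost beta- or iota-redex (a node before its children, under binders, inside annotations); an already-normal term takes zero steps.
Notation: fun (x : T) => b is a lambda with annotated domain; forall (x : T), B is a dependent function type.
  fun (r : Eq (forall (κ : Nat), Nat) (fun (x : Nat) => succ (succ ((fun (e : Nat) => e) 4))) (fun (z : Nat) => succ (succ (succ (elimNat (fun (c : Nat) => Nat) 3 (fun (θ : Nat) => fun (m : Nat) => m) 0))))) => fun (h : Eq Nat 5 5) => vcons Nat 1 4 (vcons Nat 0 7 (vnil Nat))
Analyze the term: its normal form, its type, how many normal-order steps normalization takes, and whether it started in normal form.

reduced normal form:
  fun (r : Eq (forall (κ : Nat), Nat) (fun (x : Nat) => 6) (fun (e : Nat) => 6)) => fun (z : Eq Nat 5 5) => vcons Nat 1 4 (vcons Nat 0 7 (vnil Nat))
type:
  forall (r : Eq (forall (κ : Nat), Nat) (fun (x : Nat) => 6) (fun (e : Nat) => 6)), forall (z : Eq Nat 5 5), Vec Nat 2
steps to reach normal form (normal order): 2
already normal: no
first contracted redex: a beta-redex


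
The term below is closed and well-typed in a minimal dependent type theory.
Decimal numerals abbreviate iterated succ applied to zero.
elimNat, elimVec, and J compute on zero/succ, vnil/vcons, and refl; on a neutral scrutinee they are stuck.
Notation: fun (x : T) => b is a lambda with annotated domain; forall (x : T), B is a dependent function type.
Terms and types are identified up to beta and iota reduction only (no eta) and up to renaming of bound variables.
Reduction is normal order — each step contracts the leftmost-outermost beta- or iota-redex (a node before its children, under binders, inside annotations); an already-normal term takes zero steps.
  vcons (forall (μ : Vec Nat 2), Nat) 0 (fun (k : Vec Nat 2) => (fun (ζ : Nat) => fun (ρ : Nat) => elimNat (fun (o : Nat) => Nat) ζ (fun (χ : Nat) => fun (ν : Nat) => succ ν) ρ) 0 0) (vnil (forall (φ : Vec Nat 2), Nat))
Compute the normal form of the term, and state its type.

resulting normal form:
  vcons (forall (μ : Vec Nat 2), Nat) 0 (fun (k : Vec Nat 2) => 0) (vnil (forall (ζ : Vec Nat 2), Nat))
inferred type:
  Vec (forall (μ : Vec Nat 2), Nat) 1


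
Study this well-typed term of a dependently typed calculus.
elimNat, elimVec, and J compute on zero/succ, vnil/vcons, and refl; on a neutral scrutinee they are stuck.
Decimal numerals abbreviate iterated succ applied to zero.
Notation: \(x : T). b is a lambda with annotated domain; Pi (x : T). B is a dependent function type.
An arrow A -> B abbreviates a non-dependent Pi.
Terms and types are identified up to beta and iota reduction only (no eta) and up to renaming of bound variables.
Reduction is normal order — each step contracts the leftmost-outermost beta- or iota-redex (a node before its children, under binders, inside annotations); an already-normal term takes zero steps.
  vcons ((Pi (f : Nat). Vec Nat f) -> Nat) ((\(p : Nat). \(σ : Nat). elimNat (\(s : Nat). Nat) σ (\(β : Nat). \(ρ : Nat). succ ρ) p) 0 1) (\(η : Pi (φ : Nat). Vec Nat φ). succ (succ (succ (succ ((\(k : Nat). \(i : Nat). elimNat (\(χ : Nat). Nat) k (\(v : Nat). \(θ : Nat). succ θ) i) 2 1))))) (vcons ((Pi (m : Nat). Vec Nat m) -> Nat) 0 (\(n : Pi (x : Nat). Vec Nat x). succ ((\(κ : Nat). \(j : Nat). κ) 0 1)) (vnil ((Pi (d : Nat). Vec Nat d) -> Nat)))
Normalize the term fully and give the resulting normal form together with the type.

normal form:
  vcons ((Pi (f : Nat). Vec Nat f) -> Nat) 1 (\(p : Pi (σ : Nat). Vec Nat σ). 7) (vcons ((Pi (s : Nat). Vec Nat s) -> Nat) 0 (\(β : Pi (ρ : Nat). Vec Nat ρ). 1) (vnil ((Pi (η : Nat). Vec Nat η) -> Nat)))
type:
  Vec ((Pi (f : Nat). Vec Nat f) -> Nat) 2


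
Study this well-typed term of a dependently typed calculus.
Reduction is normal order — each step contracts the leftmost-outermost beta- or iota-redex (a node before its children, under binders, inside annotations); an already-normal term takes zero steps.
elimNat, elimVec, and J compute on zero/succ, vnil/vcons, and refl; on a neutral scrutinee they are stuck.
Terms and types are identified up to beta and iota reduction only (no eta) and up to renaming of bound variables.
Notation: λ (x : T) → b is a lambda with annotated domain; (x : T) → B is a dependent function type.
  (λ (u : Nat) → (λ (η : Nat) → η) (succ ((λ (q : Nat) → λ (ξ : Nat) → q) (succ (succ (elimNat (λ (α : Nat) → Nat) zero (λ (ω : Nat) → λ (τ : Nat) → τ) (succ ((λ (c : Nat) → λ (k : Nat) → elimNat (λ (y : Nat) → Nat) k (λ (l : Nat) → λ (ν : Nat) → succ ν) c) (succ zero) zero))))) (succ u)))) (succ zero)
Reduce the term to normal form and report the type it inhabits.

normal form:
  succ (succ (succ zero))
the term's type:
  Nat
observation: the first redex contracted is a beta-redex; the normal form is reached in 17 normal-order steps.


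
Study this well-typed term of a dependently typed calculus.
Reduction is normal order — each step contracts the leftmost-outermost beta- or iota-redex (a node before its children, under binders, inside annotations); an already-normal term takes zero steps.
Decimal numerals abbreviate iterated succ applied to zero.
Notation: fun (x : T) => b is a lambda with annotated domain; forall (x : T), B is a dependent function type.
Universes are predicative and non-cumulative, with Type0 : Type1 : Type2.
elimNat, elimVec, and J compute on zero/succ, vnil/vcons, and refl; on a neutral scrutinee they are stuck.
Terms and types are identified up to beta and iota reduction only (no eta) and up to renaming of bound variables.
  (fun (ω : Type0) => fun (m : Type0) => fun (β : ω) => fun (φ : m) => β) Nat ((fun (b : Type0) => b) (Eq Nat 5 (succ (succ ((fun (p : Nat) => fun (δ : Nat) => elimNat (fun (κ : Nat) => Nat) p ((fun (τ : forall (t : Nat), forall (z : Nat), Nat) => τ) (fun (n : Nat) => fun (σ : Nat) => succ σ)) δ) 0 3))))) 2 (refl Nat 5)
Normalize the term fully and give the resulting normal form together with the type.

reduced normal form:
  2
type:
  Nat


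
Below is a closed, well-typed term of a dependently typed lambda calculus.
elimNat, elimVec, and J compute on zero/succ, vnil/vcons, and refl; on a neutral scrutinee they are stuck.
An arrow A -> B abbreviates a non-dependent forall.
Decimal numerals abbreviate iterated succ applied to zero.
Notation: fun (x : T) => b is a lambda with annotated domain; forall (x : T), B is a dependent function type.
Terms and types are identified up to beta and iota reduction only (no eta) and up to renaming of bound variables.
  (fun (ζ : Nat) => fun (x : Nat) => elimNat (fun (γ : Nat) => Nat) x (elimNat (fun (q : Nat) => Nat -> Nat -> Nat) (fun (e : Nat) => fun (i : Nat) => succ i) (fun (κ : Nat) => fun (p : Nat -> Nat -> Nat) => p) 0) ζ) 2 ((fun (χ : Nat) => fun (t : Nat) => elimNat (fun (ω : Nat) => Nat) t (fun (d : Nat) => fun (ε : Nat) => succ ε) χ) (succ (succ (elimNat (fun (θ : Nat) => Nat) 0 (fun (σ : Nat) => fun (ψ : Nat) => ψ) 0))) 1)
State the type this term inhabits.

inferred type:
  Nat


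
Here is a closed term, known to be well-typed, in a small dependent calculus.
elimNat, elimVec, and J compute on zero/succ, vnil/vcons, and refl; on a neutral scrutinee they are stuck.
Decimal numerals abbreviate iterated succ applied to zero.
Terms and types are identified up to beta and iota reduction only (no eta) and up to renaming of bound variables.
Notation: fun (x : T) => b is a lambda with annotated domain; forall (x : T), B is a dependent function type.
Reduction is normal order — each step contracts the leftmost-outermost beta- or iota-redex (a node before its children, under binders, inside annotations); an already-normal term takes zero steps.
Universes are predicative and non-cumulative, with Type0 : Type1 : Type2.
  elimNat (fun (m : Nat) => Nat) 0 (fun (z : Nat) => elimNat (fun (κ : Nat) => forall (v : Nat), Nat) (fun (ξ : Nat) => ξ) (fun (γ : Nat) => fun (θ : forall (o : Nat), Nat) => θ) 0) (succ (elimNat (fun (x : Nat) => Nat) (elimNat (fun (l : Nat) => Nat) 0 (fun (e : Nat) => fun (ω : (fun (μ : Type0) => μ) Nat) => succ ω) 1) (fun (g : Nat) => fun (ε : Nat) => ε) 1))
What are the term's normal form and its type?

resulting normal form:
  0
the term's type:
  Nat


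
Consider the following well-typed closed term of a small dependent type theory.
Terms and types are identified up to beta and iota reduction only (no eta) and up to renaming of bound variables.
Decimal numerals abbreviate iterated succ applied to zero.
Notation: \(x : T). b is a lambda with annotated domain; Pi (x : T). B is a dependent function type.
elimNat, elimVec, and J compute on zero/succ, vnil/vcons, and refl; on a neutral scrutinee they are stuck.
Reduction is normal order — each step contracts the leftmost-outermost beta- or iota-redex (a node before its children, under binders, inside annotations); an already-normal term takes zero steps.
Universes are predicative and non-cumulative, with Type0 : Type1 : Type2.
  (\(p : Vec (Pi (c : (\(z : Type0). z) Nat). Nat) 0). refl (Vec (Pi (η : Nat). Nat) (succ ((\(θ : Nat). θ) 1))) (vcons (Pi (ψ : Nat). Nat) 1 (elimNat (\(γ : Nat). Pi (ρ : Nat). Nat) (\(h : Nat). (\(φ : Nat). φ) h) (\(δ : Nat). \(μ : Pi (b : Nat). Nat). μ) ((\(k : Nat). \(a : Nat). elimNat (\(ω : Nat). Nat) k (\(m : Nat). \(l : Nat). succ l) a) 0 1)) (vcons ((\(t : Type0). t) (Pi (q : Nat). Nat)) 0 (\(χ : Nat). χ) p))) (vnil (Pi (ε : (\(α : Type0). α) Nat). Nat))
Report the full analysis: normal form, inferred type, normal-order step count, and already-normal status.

reduced normal form:
  refl (Vec (Pi (p : Nat). Nat) 2) (vcons (Pi (c : Nat). Nat) 1 (\(z : Nat). z) (vcons (Pi (η : Nat). Nat) 0 (\(θ : Nat). θ) (vnil (Pi (ψ : Nat). Nat))))
type:
  Eq (Vec (Pi (p : Nat). Nat) 2) (vcons (Pi (c : Nat). Nat) 1 (\(z : Nat). z) (vcons (Pi (η : Nat). Nat) 0 (\(θ : Nat). θ) (vnil (Pi (ψ : Nat). Nat)))) (vcons (Pi (γ : Nat). Nat) 1 (\(ρ : Nat). ρ) (vcons (Pi (h : Nat). Nat) 0 (\(φ : Nat). φ) (vnil (Pi (δ : Nat). Nat))))
normal-order step count: 15
started in normal form: no
first redex: a beta-redex


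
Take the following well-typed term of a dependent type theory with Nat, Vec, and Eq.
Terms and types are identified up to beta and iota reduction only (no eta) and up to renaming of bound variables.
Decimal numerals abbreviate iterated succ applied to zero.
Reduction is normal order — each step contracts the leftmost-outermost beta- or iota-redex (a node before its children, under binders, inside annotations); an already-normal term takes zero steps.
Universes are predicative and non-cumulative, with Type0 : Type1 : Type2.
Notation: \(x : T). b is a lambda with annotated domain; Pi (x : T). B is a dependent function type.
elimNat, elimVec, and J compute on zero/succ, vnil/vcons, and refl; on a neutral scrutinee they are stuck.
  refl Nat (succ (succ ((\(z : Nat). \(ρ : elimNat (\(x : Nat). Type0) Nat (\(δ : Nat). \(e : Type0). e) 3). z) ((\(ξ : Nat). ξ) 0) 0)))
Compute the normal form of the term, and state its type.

normal form:
  refl Nat 2
type:
  Eq Nat 2 2


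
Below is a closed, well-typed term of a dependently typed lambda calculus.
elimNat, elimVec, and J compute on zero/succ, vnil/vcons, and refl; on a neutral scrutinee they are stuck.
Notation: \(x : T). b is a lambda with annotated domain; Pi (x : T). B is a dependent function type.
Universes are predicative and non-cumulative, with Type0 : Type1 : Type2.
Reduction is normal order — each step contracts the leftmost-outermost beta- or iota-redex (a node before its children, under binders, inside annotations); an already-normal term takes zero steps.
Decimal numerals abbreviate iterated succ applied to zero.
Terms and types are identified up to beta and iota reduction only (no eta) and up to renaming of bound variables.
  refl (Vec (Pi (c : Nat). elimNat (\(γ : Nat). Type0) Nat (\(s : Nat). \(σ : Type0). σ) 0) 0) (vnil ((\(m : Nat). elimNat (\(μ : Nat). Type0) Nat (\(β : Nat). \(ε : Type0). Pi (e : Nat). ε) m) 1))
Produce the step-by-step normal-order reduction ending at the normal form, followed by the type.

reduction (normal order):
  refl (Vec (Pi (c : Nat). elimNat (\(γ : Nat). Type0) Nat (\(s : Nat). \(σ : Type0). σ) 0) 0) (vnil ((\(m : Nat). elimNat (\(μ : Nat). Type0) Nat (\(β : Nat). \(ε : Type0). Pi (e : Nat). ε) m) 1))
  ~> refl (Vec (Pi (c : Nat). Nat) 0) (vnil ((\(γ : Nat). elimNat (\(s : Nat). Type0) Nat (\(σ : Nat). \(m : Type0). Pi (μ : Nat). m) γ) 1))
  ~> refl (Vec (Pi (c : Nat). Nat) 0) (vnil (elimNat (\(γ : Nat). Type0) Nat (\(s : Nat). \(σ : Type0). Pi (m : Nat). σ) 1))
  ~> refl (Vec (Pi (c : Nat). Nat) 0) (vnil ((\(γ : Nat). \(s : Type0). Pi (σ : Nat). s) 0 (elimNat (\(m : Nat). Type0) Nat (\(μ : Nat). \(β : Type0). Pi (ε : Nat). β) 0)))
  ~> refl (Vec (Pi (c : Nat). Nat) 0) (vnil ((\(γ : Type0). Pi (s : Nat). γ) (elimNat (\(σ : Nat). Type0) Nat (\(m : Nat). \(μ : Type0). Pi (β : Nat). μ) 0)))
  ~> refl (Vec (Pi (c : Nat). Nat) 0) (vnil (Pi (γ : Nat). elimNat (\(s : Nat). Type0) Nat (\(σ : Nat). \(m : Type0). Pi (μ : Nat). m) 0))
  ~> refl (Vec (Pi (c : Nat). Nat) 0) (vnil (Pi (γ : Nat). Nat))
inferred type:
  Eq (Vec (Pi (c : Nat). Nat) 0) (vnil (Pi (γ : Nat). Nat)) (vnil (Pi (s : Nat). Nat))


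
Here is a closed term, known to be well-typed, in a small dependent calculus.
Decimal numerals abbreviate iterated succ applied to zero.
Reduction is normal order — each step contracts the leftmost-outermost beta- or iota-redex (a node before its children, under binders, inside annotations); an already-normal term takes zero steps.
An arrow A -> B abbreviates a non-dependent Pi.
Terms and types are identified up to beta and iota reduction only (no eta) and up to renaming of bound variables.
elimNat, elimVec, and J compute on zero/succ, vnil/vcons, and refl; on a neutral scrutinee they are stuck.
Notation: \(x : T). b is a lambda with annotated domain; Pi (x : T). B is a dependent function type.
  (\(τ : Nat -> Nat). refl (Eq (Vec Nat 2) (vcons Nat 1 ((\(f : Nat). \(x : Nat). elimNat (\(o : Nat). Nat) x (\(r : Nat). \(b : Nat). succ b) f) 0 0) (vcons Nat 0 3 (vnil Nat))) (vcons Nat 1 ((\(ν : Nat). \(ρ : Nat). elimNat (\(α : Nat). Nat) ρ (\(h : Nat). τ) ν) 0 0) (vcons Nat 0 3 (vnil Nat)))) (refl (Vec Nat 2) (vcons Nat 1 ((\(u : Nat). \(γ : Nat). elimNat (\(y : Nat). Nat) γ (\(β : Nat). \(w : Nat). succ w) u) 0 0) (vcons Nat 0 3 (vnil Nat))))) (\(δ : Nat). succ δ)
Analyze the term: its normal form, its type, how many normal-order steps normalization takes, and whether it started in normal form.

reduced normal form:
  refl (Eq (Vec Nat 2) (vcons Nat 1 0 (vcons Nat 0 3 (vnil Nat))) (vcons Nat 1 0 (vcons Nat 0 3 (vnil Nat)))) (refl (Vec Nat 2) (vcons Nat 1 0 (vcons Nat 0 3 (vnil Nat))))
type:
  Eq (Eq (Vec Nat 2) (vcons Nat 1 0 (vcons Nat 0 3 (vnil Nat))) (vcons Nat 1 0 (vcons Nat 0 3 (vnil Nat)))) (refl (Vec Nat 2) (vcons Nat 1 0 (vcons Nat 0 3 (vnil Nat)))) (refl (Vec Nat 2) (vcons Nat 1 0 (vcons Nat 0 3 (vnil Nat))))
reduction steps (normal order): 10
term was already normal: no
first redex: a beta-redex


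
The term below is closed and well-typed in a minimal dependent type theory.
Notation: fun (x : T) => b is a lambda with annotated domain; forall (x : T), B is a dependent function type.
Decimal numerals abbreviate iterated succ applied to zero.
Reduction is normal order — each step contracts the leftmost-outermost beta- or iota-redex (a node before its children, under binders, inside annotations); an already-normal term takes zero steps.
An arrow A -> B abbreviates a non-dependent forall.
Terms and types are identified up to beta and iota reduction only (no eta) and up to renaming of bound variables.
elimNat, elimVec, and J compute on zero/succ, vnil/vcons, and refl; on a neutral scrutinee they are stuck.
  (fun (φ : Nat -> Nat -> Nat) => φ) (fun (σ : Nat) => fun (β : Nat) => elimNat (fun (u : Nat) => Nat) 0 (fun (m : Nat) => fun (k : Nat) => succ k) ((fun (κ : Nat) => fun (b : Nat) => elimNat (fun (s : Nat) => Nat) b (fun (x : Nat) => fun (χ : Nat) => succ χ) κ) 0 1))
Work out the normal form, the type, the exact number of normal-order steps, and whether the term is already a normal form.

normal form:
  fun (φ : Nat) => fun (σ : Nat) => 1
inferred type:
  Nat -> Nat -> Nat
reduction steps (normal order): 8
term was already normal: no
first contracted redex: a beta-redex
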